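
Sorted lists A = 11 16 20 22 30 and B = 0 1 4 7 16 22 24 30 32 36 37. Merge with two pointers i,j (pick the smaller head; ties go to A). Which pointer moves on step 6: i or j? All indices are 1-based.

i

[i=1,j=1] A[i]=11>B[j]=0 take 0 → j++
[i=1,j=2] A[i]=11>B[j]=1 take 1 → j++
[i=1,j=3] A[i]=11>B[j]=4 take 4 → j++
[i=1,j=4] A[i]=11>B[j]=7 take 7 → j++
[i=1,j=5] A[i]=11<=B[j]=16 take 11 → i++
[i=2,j=5] A[i]=16<=B[j]=16 take 16 → i++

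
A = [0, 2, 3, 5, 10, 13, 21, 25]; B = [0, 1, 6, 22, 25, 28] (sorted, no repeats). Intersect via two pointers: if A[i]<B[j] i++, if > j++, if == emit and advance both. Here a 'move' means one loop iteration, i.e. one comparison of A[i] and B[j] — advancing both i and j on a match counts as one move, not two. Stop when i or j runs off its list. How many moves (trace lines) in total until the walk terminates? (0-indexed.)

i=0 j=0: 0==0 emit, i++,j++
i=1 j=1: 2>1, j++
i=1 j=2: 2<6, i++
i=2 j=2: 3<6, i++
i=3 j=2: 5<6, i++
i=4 j=2: 10>6, j++
i=4 j=3: 10<22, i++
i=5 j=3: 13<22, i++
i=6 j=3: 21<22, i++
i=7 j=3: 25>22, j++
i=7 j=4: 25==25 emit, i++,j++

11 moves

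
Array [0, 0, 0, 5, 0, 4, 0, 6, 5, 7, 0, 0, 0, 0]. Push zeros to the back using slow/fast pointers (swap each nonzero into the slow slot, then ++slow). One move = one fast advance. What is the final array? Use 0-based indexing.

slow=0 fast=0: a[fast]=0, fast++
slow=0 fast=1: a[fast]=0, fast++
slow=0 fast=2: a[fast]=0, fast++
slow=0 fast=3: a[fast]=5≠0 swap→a[0]=5, slow++,fast++
slow=1 fast=4: a[fast]=0, fast++
slow=1 fast=5: a[fast]=4≠0 swap→a[1]=4, slow++,fast++
slow=2 fast=6: a[fast]=0, fast++
slow=2 fast=7: a[fast]=6≠0 swap→a[2]=6, slow++,fast++
slow=3 fast=8: a[fast]=5≠0 swap→a[3]=5, slow++,fast++
slow=4 fast=9: a[fast]=7≠0 swap→a[4]=7, slow++,fast++
slow=5 fast=10: a[fast]=0, fast++
slow=5 fast=11: a[fast]=0, fast++
slow=5 fast=12: a[fast]=0, fast++
slow=5 fast=13: a[fast]=0, fast++

[5, 4, 6, 5, 7, 0, 0, 0, 0, 0, 0, 0, 0, 0]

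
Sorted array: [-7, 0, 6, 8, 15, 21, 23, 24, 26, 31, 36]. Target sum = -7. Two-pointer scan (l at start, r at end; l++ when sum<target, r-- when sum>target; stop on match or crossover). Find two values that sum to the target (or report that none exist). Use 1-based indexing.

(-7, 0)

l=1 r=11: -7+36=29 >-7, r--
l=1 r=10: -7+31=24 >-7, r--
l=1 r=9: -7+26=19 >-7, r--
l=1 r=8: -7+24=17 >-7, r--
l=1 r=7: -7+23=16 >-7, r--
l=1 r=6: -7+21=14 >-7, r--
l=1 r=5: -7+15=8 >-7, r--
l=1 r=4: -7+8=1 >-7, r--
l=1 r=3: -7+6=-1 >-7, r--
l=1 r=2: -7+0=-7, found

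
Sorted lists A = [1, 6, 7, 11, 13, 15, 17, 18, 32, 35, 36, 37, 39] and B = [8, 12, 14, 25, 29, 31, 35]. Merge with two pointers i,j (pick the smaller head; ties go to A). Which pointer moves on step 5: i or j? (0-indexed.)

i

[i=0,j=0] A[i]=1<=B[j]=8 take 1 → i++
[i=1,j=0] A[i]=6<=B[j]=8 take 6 → i++
[i=2,j=0] A[i]=7<=B[j]=8 take 7 → i++
[i=3,j=0] A[i]=11>B[j]=8 take 8 → j++
[i=3,j=1] A[i]=11<=B[j]=12 take 11 → i++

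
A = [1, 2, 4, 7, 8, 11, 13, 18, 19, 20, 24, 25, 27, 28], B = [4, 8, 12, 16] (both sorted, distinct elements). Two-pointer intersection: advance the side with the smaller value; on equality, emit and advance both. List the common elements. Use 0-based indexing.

i=0 j=0: 1<4, i++
i=1 j=0: 2<4, i++
i=2 j=0: 4==4 emit, i++,j++
i=3 j=1: 7<8, i++
i=4 j=1: 8==8 emit, i++,j++
i=5 j=2: 11<12, i++
i=6 j=2: 13>12, j++
i=6 j=3: 13<16, i++
i=7 j=3: 18>16, j++

intersection = [4, 8]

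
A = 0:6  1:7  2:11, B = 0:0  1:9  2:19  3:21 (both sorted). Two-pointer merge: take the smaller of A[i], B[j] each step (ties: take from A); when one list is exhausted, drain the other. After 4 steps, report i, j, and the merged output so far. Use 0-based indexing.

i=2, j=2, merged so far=[0, 6, 7, 9]

[i=0,j=0] A[i]=6>B[j]=0 take 0 → j++
[i=0,j=1] A[i]=6<=B[j]=9 take 6 → i++
[i=1,j=1] A[i]=7<=B[j]=9 take 7 → i++
[i=2,j=1] A[i]=11>B[j]=9 take 9 → j++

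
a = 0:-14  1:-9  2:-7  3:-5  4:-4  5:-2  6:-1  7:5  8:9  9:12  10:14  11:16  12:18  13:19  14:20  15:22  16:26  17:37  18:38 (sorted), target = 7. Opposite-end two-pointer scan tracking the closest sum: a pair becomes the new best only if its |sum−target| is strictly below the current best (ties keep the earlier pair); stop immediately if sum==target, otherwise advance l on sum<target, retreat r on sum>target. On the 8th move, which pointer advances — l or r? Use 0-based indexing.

[0,18] -14+38=24 d=17 * → r--
[0,17] -14+37=23 d=16 * → r--
[0,16] -14+26=12 d=5 * → r--
[0,15] -14+22=8 d=1 * → r--
[0,14] -14+20=6 d=1 → l++
[1,14] -9+20=11 d=4 → r--
[1,13] -9+19=10 d=3 → r--
[1,12] -9+18=9 d=2 → r--

r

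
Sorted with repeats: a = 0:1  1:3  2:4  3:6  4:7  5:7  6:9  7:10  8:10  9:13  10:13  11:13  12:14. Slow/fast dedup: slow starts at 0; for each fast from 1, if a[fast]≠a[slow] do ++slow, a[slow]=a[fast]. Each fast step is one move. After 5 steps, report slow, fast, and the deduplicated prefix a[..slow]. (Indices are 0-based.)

(s=0,f=1) a[fast]=3≠a[slow]=1 write a[1]=3 → slow++,fast++
(s=1,f=2) a[fast]=4≠a[slow]=3 write a[2]=4 → slow++,fast++
(s=2,f=3) a[fast]=6≠a[slow]=4 write a[3]=6 → slow++,fast++
(s=3,f=4) a[fast]=7≠a[slow]=6 write a[4]=7 → slow++,fast++
(s=4,f=5) a[fast]=7=a[slow] dup → fast++

slow=4, fast=6, prefix=[1, 3, 4, 6, 7]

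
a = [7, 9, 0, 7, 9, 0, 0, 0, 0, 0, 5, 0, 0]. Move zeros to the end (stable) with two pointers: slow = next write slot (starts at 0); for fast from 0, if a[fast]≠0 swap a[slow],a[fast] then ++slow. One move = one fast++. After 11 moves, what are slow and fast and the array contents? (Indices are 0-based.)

slow=0 fast=0: a[fast]=7≠0 swap→a[0]=7, slow++,fast++
slow=1 fast=1: a[fast]=9≠0 swap→a[1]=9, slow++,fast++
slow=2 fast=2: a[fast]=0, fast++
slow=2 fast=3: a[fast]=7≠0 swap→a[2]=7, slow++,fast++
slow=3 fast=4: a[fast]=9≠0 swap→a[3]=9, slow++,fast++
slow=4 fast=5: a[fast]=0, fast++
slow=4 fast=6: a[fast]=0, fast++
slow=4 fast=7: a[fast]=0, fast++
slow=4 fast=8: a[fast]=0, fast++
slow=4 fast=9: a[fast]=0, fast++
slow=4 fast=10: a[fast]=5≠0 swap→a[4]=5, slow++,fast++

slow=5, fast=11, a=[7, 9, 7, 9, 5, 0, 0, 0, 0, 0, 0, 0, 0]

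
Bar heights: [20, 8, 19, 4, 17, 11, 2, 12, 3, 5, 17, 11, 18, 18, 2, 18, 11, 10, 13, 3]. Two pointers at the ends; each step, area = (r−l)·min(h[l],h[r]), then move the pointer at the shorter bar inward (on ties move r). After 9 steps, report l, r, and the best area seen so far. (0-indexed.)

l=0 r=19: min(20,3)*19=57 best=57 *, r--
l=0 r=18: min(20,13)*18=234 best=234 *, r--
l=0 r=17: min(20,10)*17=170 best=234, r--
l=0 r=16: min(20,11)*16=176 best=234, r--
l=0 r=15: min(20,18)*15=270 best=270 *, r--
l=0 r=14: min(20,2)*14=28 best=270, r--
l=0 r=13: min(20,18)*13=234 best=270, r--
l=0 r=12: min(20,18)*12=216 best=270, r--
l=0 r=11: min(20,11)*11=121 best=270, r--

l=0, r=10, best area=270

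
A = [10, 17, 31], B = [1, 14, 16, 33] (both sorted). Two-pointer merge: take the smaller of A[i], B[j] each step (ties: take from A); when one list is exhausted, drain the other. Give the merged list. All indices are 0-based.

[i=0,j=0] A[i]=10>B[j]=1 take 1 → j++
[i=0,j=1] A[i]=10<=B[j]=14 take 10 → i++
[i=1,j=1] A[i]=17>B[j]=14 take 14 → j++
[i=1,j=2] A[i]=17>B[j]=16 take 16 → j++
[i=1,j=3] A[i]=17<=B[j]=33 take 17 → i++
[i=2,j=3] A[i]=31<=B[j]=33 take 31 → i++
[i=3,j=3] A done, take B[j]=33 → j++

[1, 10, 14, 16, 17, 31, 33]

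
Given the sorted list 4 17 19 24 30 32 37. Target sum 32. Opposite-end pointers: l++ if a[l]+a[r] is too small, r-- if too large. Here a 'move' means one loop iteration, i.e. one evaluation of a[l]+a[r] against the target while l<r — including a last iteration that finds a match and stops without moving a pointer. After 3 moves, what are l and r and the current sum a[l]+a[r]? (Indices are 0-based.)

l=0 r=6: 4+37=41 >32, r--
l=0 r=5: 4+32=36 >32, r--
l=0 r=4: 4+30=34 >32, r--

l=0, r=3, sum=28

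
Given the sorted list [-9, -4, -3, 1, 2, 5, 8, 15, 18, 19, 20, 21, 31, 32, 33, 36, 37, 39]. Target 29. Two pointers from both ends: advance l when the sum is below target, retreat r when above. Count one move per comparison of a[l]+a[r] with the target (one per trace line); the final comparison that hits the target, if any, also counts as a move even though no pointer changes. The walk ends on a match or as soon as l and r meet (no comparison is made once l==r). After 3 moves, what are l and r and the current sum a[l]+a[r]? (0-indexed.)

l=1, r=15, sum=32

[0,17] -9+39=30 >29 → r--
[0,16] -9+37=28 <29 → l++
[1,16] -4+37=33 >29 → r--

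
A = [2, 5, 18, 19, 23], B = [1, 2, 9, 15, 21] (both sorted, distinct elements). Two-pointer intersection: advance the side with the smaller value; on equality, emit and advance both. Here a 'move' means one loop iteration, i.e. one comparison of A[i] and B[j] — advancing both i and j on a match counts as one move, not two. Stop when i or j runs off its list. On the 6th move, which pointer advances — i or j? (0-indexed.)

i

[i=0,j=0] 2>1 → j++
[i=0,j=1] 2==2 emit → i++,j++
[i=1,j=2] 5<9 → i++
[i=2,j=2] 18>9 → j++
[i=2,j=3] 18>15 → j++
[i=2,j=4] 18<21 → i++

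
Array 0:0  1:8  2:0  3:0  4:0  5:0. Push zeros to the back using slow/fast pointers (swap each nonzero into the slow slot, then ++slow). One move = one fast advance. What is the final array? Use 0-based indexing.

[8, 0, 0, 0, 0, 0]

slow=0 fast=0: a[fast]=0, fast++
slow=0 fast=1: a[fast]=8≠0 swap→a[0]=8, slow++,fast++
slow=1 fast=2: a[fast]=0, fast++
slow=1 fast=3: a[fast]=0, fast++
slow=1 fast=4: a[fast]=0, fast++
slow=1 fast=5: a[fast]=0, fast++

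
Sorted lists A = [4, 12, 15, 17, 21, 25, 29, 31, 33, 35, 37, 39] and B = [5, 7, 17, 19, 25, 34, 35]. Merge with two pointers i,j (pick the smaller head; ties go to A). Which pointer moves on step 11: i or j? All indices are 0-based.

[i=0,j=0] A[i]=4<=B[j]=5 take 4 → i++
[i=1,j=0] A[i]=12>B[j]=5 take 5 → j++
[i=1,j=1] A[i]=12>B[j]=7 take 7 → j++
[i=1,j=2] A[i]=12<=B[j]=17 take 12 → i++
[i=2,j=2] A[i]=15<=B[j]=17 take 15 → i++
[i=3,j=2] A[i]=17<=B[j]=17 take 17 → i++
[i=4,j=2] A[i]=21>B[j]=17 take 17 → j++
[i=4,j=3] A[i]=21>B[j]=19 take 19 → j++
[i=4,j=4] A[i]=21<=B[j]=25 take 21 → i++
[i=5,j=4] A[i]=25<=B[j]=25 take 25 → i++
[i=6,j=4] A[i]=29>B[j]=25 take 25 → j++

j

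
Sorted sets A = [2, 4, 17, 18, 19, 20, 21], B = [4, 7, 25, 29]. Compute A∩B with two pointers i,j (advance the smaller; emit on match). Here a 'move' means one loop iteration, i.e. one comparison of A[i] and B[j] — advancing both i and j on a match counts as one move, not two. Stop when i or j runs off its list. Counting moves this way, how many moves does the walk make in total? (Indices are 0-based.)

8 moves

i=0 j=0: 2<4, i++
i=1 j=0: 4==4 emit, i++,j++
i=2 j=1: 17>7, j++
i=2 j=2: 17<25, i++
i=3 j=2: 18<25, i++
i=4 j=2: 19<25, i++
i=5 j=2: 20<25, i++
i=6 j=2: 21<25, i++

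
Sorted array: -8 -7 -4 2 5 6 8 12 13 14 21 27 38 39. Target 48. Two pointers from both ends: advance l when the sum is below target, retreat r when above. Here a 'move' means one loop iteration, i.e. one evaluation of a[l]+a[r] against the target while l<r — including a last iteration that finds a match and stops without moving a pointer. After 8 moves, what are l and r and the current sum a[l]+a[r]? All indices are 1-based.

l=8, r=13, sum=50

l=1 r=14: -8+39=31 <48, l++
l=2 r=14: -7+39=32 <48, l++
l=3 r=14: -4+39=35 <48, l++
l=4 r=14: 2+39=41 <48, l++
l=5 r=14: 5+39=44 <48, l++
l=6 r=14: 6+39=45 <48, l++
l=7 r=14: 8+39=47 <48, l++
l=8 r=14: 12+39=51 >48, r--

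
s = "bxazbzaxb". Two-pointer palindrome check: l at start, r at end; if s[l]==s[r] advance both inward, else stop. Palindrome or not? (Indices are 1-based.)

[1,9] 'b'=='b' → l++,r--
[2,8] 'x'=='x' → l++,r--
[3,7] 'a'=='a' → l++,r--
[4,6] 'z'=='z' → l++,r--

palindrome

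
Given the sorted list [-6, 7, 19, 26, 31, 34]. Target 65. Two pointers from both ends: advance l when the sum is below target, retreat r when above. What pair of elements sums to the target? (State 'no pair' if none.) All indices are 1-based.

[1,6] -6+34=28 <65 → l++
[2,6] 7+34=41 <65 → l++
[3,6] 19+34=53 <65 → l++
[4,6] 26+34=60 <65 → l++
[5,6] 31+34=65 → found

(31, 34)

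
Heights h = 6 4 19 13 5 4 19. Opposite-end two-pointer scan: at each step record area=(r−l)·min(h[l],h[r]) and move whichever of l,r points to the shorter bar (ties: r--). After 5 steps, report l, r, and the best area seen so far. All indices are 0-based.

[0,6] min(6,19)*6=36 best=36 * → l++
[1,6] min(4,19)*5=20 best=36 → l++
[2,6] min(19,19)*4=76 best=76 * → r--
[2,5] min(19,4)*3=12 best=76 → r--
[2,4] min(19,5)*2=10 best=76 → r--

l=2, r=3, best area=76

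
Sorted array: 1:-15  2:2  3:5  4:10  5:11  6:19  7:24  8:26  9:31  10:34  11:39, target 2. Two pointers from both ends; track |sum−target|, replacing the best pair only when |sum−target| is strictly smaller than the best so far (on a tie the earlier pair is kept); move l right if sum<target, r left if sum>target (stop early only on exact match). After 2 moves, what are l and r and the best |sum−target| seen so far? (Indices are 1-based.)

l=1, r=9, best |Δ|=17

[1,11] -15+39=24 d=22 * → r--
[1,10] -15+34=19 d=17 * → r--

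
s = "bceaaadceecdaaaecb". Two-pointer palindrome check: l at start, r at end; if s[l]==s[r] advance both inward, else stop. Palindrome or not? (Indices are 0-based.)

[0,17] 'b'=='b' → l++,r--
[1,16] 'c'=='c' → l++,r--
[2,15] 'e'=='e' → l++,r--
[3,14] 'a'=='a' → l++,r--
[4,13] 'a'=='a' → l++,r--
[5,12] 'a'=='a' → l++,r--
[6,11] 'd'=='d' → l++,r--
[7,10] 'c'=='c' → l++,r--
[8,9] 'e'=='e' → l++,r--

palindrome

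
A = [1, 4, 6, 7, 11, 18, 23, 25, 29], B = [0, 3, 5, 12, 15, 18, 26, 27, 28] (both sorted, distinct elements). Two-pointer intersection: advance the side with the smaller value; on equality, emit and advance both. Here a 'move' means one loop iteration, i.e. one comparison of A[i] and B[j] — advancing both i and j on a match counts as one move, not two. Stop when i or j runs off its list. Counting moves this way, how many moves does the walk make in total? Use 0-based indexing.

i=0 j=0: 1>0, j++
i=0 j=1: 1<3, i++
i=1 j=1: 4>3, j++
i=1 j=2: 4<5, i++
i=2 j=2: 6>5, j++
i=2 j=3: 6<12, i++
i=3 j=3: 7<12, i++
i=4 j=3: 11<12, i++
i=5 j=3: 18>12, j++
i=5 j=4: 18>15, j++
i=5 j=5: 18==18 emit, i++,j++
i=6 j=6: 23<26, i++
i=7 j=6: 25<26, i++
i=8 j=6: 29>26, j++
i=8 j=7: 29>27, j++
i=8 j=8: 29>28, j++

16 moves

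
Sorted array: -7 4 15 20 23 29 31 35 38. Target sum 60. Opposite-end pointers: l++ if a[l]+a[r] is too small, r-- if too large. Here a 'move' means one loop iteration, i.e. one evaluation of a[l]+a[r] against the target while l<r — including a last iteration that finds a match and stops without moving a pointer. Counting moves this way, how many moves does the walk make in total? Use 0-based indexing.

8 moves

l=0 r=8: -7+38=31 <60, l++
l=1 r=8: 4+38=42 <60, l++
l=2 r=8: 15+38=53 <60, l++
l=3 r=8: 20+38=58 <60, l++
l=4 r=8: 23+38=61 >60, r--
l=4 r=7: 23+35=58 <60, l++
l=5 r=7: 29+35=64 >60, r--
l=5 r=6: 29+31=60, found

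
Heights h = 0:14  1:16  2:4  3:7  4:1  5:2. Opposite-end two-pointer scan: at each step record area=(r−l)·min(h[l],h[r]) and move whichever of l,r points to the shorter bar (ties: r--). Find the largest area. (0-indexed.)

[0,5] min(14,2)*5=10 best=10 * → r--
[0,4] min(14,1)*4=4 best=10 → r--
[0,3] min(14,7)*3=21 best=21 * → r--
[0,2] min(14,4)*2=8 best=21 → r--
[0,1] min(14,16)*1=14 best=21 → l++

max area = 21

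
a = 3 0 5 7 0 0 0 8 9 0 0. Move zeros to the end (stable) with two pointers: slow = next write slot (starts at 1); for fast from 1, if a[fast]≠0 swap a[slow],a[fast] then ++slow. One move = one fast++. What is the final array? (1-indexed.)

[3, 5, 7, 8, 9, 0, 0, 0, 0, 0, 0]

slow=1 fast=1: a[fast]=3≠0 swap→a[1]=3, slow++,fast++
slow=2 fast=2: a[fast]=0, fast++
slow=2 fast=3: a[fast]=5≠0 swap→a[2]=5, slow++,fast++
slow=3 fast=4: a[fast]=7≠0 swap→a[3]=7, slow++,fast++
slow=4 fast=5: a[fast]=0, fast++
slow=4 fast=6: a[fast]=0, fast++
slow=4 fast=7: a[fast]=0, fast++
slow=4 fast=8: a[fast]=8≠0 swap→a[4]=8, slow++,fast++
slow=5 fast=9: a[fast]=9≠0 swap→a[5]=9, slow++,fast++
slow=6 fast=10: a[fast]=0, fast++
slow=6 fast=11: a[fast]=0, fast++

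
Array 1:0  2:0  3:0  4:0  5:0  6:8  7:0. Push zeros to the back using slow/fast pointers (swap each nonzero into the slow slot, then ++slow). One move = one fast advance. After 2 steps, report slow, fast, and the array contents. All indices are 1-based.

slow=1, fast=3, a=[0, 0, 0, 0, 0, 8, 0]

(s=1,f=1) a[fast]=0 → fast++
(s=1,f=2) a[fast]=0 → fast++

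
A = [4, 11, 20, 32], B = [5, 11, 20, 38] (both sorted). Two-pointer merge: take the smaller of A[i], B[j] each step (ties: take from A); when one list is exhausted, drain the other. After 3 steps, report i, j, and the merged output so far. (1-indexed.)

[i=1,j=1] A[i]=4<=B[j]=5 take 4 → i++
[i=2,j=1] A[i]=11>B[j]=5 take 5 → j++
[i=2,j=2] A[i]=11<=B[j]=11 take 11 → i++

i=3, j=2, merged so far=[4, 5, 11]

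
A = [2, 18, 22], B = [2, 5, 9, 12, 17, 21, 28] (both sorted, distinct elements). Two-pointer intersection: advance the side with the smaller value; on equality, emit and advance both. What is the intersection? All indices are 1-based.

i=1 j=1: 2==2 emit, i++,j++
i=2 j=2: 18>5, j++
i=2 j=3: 18>9, j++
i=2 j=4: 18>12, j++
i=2 j=5: 18>17, j++
i=2 j=6: 18<21, i++
i=3 j=6: 22>21, j++
i=3 j=7: 22<28, i++

intersection = [2]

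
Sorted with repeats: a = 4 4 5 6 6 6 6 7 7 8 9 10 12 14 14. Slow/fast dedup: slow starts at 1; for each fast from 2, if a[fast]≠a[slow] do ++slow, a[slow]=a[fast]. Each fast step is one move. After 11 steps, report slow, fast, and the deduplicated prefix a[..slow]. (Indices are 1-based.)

slow=7, fast=13, prefix=[4, 5, 6, 7, 8, 9, 10]

(s=1,f=2) a[fast]=4=a[slow] dup → fast++
(s=1,f=3) a[fast]=5≠a[slow]=4 write a[2]=5 → slow++,fast++
(s=2,f=4) a[fast]=6≠a[slow]=5 write a[3]=6 → slow++,fast++
(s=3,f=5) a[fast]=6=a[slow] dup → fast++
(s=3,f=6) a[fast]=6=a[slow] dup → fast++
(s=3,f=7) a[fast]=6=a[slow] dup → fast++
(s=3,f=8) a[fast]=7≠a[slow]=6 write a[4]=7 → slow++,fast++
(s=4,f=9) a[fast]=7=a[slow] dup → fast++
(s=4,f=10) a[fast]=8≠a[slow]=7 write a[5]=8 → slow++,fast++
(s=5,f=11) a[fast]=9≠a[slow]=8 write a[6]=9 → slow++,fast++
(s=6,f=12) a[fast]=10≠a[slow]=9 write a[7]=10 → slow++,fast++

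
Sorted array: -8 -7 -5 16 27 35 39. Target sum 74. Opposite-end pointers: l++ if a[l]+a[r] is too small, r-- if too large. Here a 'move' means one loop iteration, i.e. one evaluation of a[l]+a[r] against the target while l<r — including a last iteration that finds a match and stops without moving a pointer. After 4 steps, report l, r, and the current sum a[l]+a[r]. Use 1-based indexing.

l=5, r=7, sum=66

[1,7] -8+39=31 <74 → l++
[2,7] -7+39=32 <74 → l++
[3,7] -5+39=34 <74 → l++
[4,7] 16+39=55 <74 → l++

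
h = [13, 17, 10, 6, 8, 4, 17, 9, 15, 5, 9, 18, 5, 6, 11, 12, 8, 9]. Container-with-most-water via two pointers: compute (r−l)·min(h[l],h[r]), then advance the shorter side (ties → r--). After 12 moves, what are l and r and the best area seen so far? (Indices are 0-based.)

[0,17] min(13,9)*17=153 best=153 * → r--
[0,16] min(13,8)*16=128 best=153 → r--
[0,15] min(13,12)*15=180 best=180 * → r--
[0,14] min(13,11)*14=154 best=180 → r--
[0,13] min(13,6)*13=78 best=180 → r--
[0,12] min(13,5)*12=60 best=180 → r--
[0,11] min(13,18)*11=143 best=180 → l++
[1,11] min(17,18)*10=170 best=180 → l++
[2,11] min(10,18)*9=90 best=180 → l++
[3,11] min(6,18)*8=48 best=180 → l++
[4,11] min(8,18)*7=56 best=180 → l++
[5,11] min(4,18)*6=24 best=180 → l++

l=6, r=11, best area=180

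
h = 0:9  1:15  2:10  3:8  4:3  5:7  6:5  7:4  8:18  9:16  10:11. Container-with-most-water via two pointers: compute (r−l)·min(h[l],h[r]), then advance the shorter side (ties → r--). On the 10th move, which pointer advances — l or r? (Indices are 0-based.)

r

l=0 r=10: min(9,11)*10=90 best=90 *, l++
l=1 r=10: min(15,11)*9=99 best=99 *, r--
l=1 r=9: min(15,16)*8=120 best=120 *, l++
l=2 r=9: min(10,16)*7=70 best=120, l++
l=3 r=9: min(8,16)*6=48 best=120, l++
l=4 r=9: min(3,16)*5=15 best=120, l++
l=5 r=9: min(7,16)*4=28 best=120, l++
l=6 r=9: min(5,16)*3=15 best=120, l++
l=7 r=9: min(4,16)*2=8 best=120, l++
l=8 r=9: min(18,16)*1=16 best=120, r--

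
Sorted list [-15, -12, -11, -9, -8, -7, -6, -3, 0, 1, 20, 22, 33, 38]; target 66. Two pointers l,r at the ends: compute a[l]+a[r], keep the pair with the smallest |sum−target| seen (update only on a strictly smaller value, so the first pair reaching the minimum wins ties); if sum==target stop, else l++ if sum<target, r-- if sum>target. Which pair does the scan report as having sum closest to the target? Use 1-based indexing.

pair (33, 38) with sum 71 (|Δ|=5)

l=1 r=14: -15+38=23 d=43 *, l++
l=2 r=14: -12+38=26 d=40 *, l++
l=3 r=14: -11+38=27 d=39 *, l++
l=4 r=14: -9+38=29 d=37 *, l++
l=5 r=14: -8+38=30 d=36 *, l++
l=6 r=14: -7+38=31 d=35 *, l++
l=7 r=14: -6+38=32 d=34 *, l++
l=8 r=14: -3+38=35 d=31 *, l++
l=9 r=14: 0+38=38 d=28 *, l++
l=10 r=14: 1+38=39 d=27 *, l++
l=11 r=14: 20+38=58 d=8 *, l++
l=12 r=14: 22+38=60 d=6 *, l++
l=13 r=14: 33+38=71 d=5 *, r--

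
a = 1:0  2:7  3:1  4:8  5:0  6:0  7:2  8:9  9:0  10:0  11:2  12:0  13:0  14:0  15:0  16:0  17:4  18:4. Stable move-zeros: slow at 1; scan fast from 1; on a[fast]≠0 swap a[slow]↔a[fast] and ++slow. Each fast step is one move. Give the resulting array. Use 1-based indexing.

(s=1,f=1) a[fast]=0 → fast++
(s=1,f=2) a[fast]=7≠0 swap→a[1]=7 → slow++,fast++
(s=2,f=3) a[fast]=1≠0 swap→a[2]=1 → slow++,fast++
(s=3,f=4) a[fast]=8≠0 swap→a[3]=8 → slow++,fast++
(s=4,f=5) a[fast]=0 → fast++
(s=4,f=6) a[fast]=0 → fast++
(s=4,f=7) a[fast]=2≠0 swap→a[4]=2 → slow++,fast++
(s=5,f=8) a[fast]=9≠0 swap→a[5]=9 → slow++,fast++
(s=6,f=9) a[fast]=0 → fast++
(s=6,f=10) a[fast]=0 → fast++
(s=6,f=11) a[fast]=2≠0 swap→a[6]=2 → slow++,fast++
(s=7,f=12) a[fast]=0 → fast++
(s=7,f=13) a[fast]=0 → fast++
(s=7,f=14) a[fast]=0 → fast++
(s=7,f=15) a[fast]=0 → fast++
(s=7,f=16) a[fast]=0 → fast++
(s=7,f=17) a[fast]=4≠0 swap→a[7]=4 → slow++,fast++
(s=8,f=18) a[fast]=4≠0 swap→a[8]=4 → slow++,fast++

[7, 1, 8, 2, 9, 2, 4, 4, 0, 0, 0, 0, 0, 0, 0, 0, 0, 0]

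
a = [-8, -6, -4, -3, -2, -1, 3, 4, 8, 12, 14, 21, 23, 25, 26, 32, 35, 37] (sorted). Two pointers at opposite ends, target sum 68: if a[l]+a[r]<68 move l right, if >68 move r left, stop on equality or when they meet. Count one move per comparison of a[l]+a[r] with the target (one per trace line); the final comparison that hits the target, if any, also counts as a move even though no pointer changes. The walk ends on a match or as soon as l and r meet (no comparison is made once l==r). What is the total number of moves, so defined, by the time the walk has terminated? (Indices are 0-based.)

17 moves

[0,17] -8+37=29 <68 → l++
[1,17] -6+37=31 <68 → l++
[2,17] -4+37=33 <68 → l++
[3,17] -3+37=34 <68 → l++
[4,17] -2+37=35 <68 → l++
[5,17] -1+37=36 <68 → l++
[6,17] 3+37=40 <68 → l++
[7,17] 4+37=41 <68 → l++
[8,17] 8+37=45 <68 → l++
[9,17] 12+37=49 <68 → l++
[10,17] 14+37=51 <68 → l++
[11,17] 21+37=58 <68 → l++
[12,17] 23+37=60 <68 → l++
[13,17] 25+37=62 <68 → l++
[14,17] 26+37=63 <68 → l++
[15,17] 32+37=69 >68 → r--
[15,16] 32+35=67 <68 → l++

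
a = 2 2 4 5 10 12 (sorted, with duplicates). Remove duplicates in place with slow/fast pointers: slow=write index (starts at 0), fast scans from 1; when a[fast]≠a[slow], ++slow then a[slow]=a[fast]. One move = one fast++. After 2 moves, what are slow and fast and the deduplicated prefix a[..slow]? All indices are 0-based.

slow=0 fast=1: a[fast]=2=a[slow] dup, fast++
slow=0 fast=2: a[fast]=4≠a[slow]=2 write a[1]=4, slow++,fast++

slow=1, fast=3, prefix=[2, 4]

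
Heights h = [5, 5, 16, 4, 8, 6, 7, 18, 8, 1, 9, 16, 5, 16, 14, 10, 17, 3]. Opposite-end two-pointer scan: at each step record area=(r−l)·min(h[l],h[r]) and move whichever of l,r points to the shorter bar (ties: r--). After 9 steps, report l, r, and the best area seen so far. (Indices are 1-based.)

l=8, r=16, best area=224

l=1 r=18: min(5,3)*17=51 best=51 *, r--
l=1 r=17: min(5,17)*16=80 best=80 *, l++
l=2 r=17: min(5,17)*15=75 best=80, l++
l=3 r=17: min(16,17)*14=224 best=224 *, l++
l=4 r=17: min(4,17)*13=52 best=224, l++
l=5 r=17: min(8,17)*12=96 best=224, l++
l=6 r=17: min(6,17)*11=66 best=224, l++
l=7 r=17: min(7,17)*10=70 best=224, l++
l=8 r=17: min(18,17)*9=153 best=224, r--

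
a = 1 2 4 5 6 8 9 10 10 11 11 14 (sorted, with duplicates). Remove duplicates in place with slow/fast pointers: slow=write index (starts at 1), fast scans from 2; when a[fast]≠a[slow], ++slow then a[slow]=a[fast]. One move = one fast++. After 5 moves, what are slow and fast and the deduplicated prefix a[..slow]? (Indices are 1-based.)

slow=6, fast=7, prefix=[1, 2, 4, 5, 6, 8]

slow=1 fast=2: a[fast]=2≠a[slow]=1 write a[2]=2, slow++,fast++
slow=2 fast=3: a[fast]=4≠a[slow]=2 write a[3]=4, slow++,fast++
slow=3 fast=4: a[fast]=5≠a[slow]=4 write a[4]=5, slow++,fast++
slow=4 fast=5: a[fast]=6≠a[slow]=5 write a[5]=6, slow++,fast++
slow=5 fast=6: a[fast]=8≠a[slow]=6 write a[6]=8, slow++,fast++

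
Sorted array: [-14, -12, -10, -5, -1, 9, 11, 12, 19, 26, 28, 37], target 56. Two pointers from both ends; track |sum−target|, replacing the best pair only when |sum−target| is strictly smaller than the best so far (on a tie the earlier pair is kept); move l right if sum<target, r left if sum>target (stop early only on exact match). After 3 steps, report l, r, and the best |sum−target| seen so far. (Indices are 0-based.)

l=3, r=11, best |Δ|=29

[0,11] -14+37=23 d=33 * → l++
[1,11] -12+37=25 d=31 * → l++
[2,11] -10+37=27 d=29 * → l++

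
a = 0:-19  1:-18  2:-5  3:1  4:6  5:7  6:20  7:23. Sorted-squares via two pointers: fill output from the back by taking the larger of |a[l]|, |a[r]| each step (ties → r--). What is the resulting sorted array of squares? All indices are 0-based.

[1, 25, 36, 49, 324, 361, 400, 529]

[0,7] |-19|<=|23| out[7]=529 → r--
[0,6] |-19|<=|20| out[6]=400 → r--
[0,5] |-19|>|7| out[5]=361 → l++
[1,5] |-18|>|7| out[4]=324 → l++
[2,5] |-5|<=|7| out[3]=49 → r--
[2,4] |-5|<=|6| out[2]=36 → r--
[2,3] |-5|>|1| out[1]=25 → l++
[3,3] |1|<=|1| out[0]=1 → r--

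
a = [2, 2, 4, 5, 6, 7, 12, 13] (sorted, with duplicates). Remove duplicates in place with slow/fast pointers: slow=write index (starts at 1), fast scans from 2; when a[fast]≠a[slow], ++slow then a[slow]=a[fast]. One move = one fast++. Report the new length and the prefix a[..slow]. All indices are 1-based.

length 7; prefix = [2, 4, 5, 6, 7, 12, 13]

slow=1 fast=2: a[fast]=2=a[slow] dup, fast++
slow=1 fast=3: a[fast]=4≠a[slow]=2 write a[2]=4, slow++,fast++
slow=2 fast=4: a[fast]=5≠a[slow]=4 write a[3]=5, slow++,fast++
slow=3 fast=5: a[fast]=6≠a[slow]=5 write a[4]=6, slow++,fast++
slow=4 fast=6: a[fast]=7≠a[slow]=6 write a[5]=7, slow++,fast++
slow=5 fast=7: a[fast]=12≠a[slow]=7 write a[6]=12, slow++,fast++
slow=6 fast=8: a[fast]=13≠a[slow]=12 write a[7]=13, slow++,fast++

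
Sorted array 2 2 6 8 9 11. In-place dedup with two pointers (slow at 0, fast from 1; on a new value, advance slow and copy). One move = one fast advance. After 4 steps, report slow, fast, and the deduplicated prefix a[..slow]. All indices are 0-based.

slow=0 fast=1: a[fast]=2=a[slow] dup, fast++
slow=0 fast=2: a[fast]=6≠a[slow]=2 write a[1]=6, slow++,fast++
slow=1 fast=3: a[fast]=8≠a[slow]=6 write a[2]=8, slow++,fast++
slow=2 fast=4: a[fast]=9≠a[slow]=8 write a[3]=9, slow++,fast++

slow=3, fast=5, prefix=[2, 6, 8, 9]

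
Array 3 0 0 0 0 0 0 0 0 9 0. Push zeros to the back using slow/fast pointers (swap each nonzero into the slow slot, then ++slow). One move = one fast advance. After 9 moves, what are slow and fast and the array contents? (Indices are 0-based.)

slow=1, fast=9, a=[3, 0, 0, 0, 0, 0, 0, 0, 0, 9, 0]

slow=0 fast=0: a[fast]=3≠0 swap→a[0]=3, slow++,fast++
slow=1 fast=1: a[fast]=0, fast++
slow=1 fast=2: a[fast]=0, fast++
slow=1 fast=3: a[fast]=0, fast++
slow=1 fast=4: a[fast]=0, fast++
slow=1 fast=5: a[fast]=0, fast++
slow=1 fast=6: a[fast]=0, fast++
slow=1 fast=7: a[fast]=0, fast++
slow=1 fast=8: a[fast]=0, fast++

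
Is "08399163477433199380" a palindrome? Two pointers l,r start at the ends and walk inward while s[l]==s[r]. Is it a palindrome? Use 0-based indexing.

not a palindrome (mismatch at 6,13)

[0,19] '0'=='0' → l++,r--
[1,18] '8'=='8' → l++,r--
[2,17] '3'=='3' → l++,r--
[3,16] '9'=='9' → l++,r--
[4,15] '9'=='9' → l++,r--
[5,14] '1'=='1' → l++,r--
[6,13] '6'!='3' → stop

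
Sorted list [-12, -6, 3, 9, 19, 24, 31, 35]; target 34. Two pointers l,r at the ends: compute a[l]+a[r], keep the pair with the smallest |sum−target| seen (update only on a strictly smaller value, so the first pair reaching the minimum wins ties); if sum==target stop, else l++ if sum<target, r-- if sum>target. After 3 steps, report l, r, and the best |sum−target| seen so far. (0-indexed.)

l=0 r=7: -12+35=23 d=11 *, l++
l=1 r=7: -6+35=29 d=5 *, l++
l=2 r=7: 3+35=38 d=4 *, r--

l=2, r=6, best |Δ|=4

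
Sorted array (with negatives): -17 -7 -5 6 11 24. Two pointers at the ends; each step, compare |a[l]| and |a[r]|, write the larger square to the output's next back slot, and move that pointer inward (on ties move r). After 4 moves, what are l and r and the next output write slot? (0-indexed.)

l=0 r=5: |-17|<=|24| out[5]=576, r--
l=0 r=4: |-17|>|11| out[4]=289, l++
l=1 r=4: |-7|<=|11| out[3]=121, r--
l=1 r=3: |-7|>|6| out[2]=49, l++

l=2, r=3, next write slot=1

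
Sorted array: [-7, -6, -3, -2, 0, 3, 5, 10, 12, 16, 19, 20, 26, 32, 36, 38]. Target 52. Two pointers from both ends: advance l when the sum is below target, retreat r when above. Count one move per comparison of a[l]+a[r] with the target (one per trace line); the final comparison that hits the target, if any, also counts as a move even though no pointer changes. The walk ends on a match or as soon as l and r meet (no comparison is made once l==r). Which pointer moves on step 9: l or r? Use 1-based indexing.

l

l=1 r=16: -7+38=31 <52, l++
l=2 r=16: -6+38=32 <52, l++
l=3 r=16: -3+38=35 <52, l++
l=4 r=16: -2+38=36 <52, l++
l=5 r=16: 0+38=38 <52, l++
l=6 r=16: 3+38=41 <52, l++
l=7 r=16: 5+38=43 <52, l++
l=8 r=16: 10+38=48 <52, l++
l=9 r=16: 12+38=50 <52, l++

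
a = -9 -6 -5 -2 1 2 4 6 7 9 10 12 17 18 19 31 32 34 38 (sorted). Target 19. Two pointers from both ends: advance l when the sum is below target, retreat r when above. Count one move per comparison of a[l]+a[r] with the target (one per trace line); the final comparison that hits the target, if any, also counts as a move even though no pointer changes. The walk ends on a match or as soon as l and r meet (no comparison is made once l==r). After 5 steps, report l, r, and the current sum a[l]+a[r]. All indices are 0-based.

[0,18] -9+38=29 >19 → r--
[0,17] -9+34=25 >19 → r--
[0,16] -9+32=23 >19 → r--
[0,15] -9+31=22 >19 → r--
[0,14] -9+19=10 <19 → l++

l=1, r=14, sum=13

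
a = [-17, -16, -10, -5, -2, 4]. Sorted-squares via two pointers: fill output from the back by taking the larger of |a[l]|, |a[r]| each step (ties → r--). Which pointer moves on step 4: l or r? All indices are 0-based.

l

l=0 r=5: |-17|>|4| out[5]=289, l++
l=1 r=5: |-16|>|4| out[4]=256, l++
l=2 r=5: |-10|>|4| out[3]=100, l++
l=3 r=5: |-5|>|4| out[2]=25, l++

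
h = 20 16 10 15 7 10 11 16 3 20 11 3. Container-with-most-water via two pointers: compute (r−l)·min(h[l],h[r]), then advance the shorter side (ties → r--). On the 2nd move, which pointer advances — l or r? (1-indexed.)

r

l=1 r=12: min(20,3)*11=33 best=33 *, r--
l=1 r=11: min(20,11)*10=110 best=110 *, r--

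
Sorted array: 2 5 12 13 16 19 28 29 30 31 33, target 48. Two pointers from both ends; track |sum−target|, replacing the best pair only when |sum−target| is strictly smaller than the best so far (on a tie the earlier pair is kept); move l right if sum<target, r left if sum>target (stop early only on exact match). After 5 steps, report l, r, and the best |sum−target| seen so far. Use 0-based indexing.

[0,10] 2+33=35 d=13 * → l++
[1,10] 5+33=38 d=10 * → l++
[2,10] 12+33=45 d=3 * → l++
[3,10] 13+33=46 d=2 * → l++
[4,10] 16+33=49 d=1 * → r--

l=4, r=9, best |Δ|=1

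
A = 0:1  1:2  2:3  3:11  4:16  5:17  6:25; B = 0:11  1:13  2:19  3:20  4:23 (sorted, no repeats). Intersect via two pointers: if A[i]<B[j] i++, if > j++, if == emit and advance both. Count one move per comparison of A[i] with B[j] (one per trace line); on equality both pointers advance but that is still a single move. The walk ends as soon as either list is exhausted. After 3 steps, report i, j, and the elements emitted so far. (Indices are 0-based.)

i=3, j=0, emitted=[]

[i=0,j=0] 1<11 → i++
[i=1,j=0] 2<11 → i++
[i=2,j=0] 3<11 → i++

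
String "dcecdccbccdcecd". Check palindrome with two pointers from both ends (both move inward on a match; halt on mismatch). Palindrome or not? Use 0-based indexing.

palindrome

l=0 r=14: 'd'=='d', l++,r--
l=1 r=13: 'c'=='c', l++,r--
l=2 r=12: 'e'=='e', l++,r--
l=3 r=11: 'c'=='c', l++,r--
l=4 r=10: 'd'=='d', l++,r--
l=5 r=9: 'c'=='c', l++,r--
l=6 r=8: 'c'=='c', l++,r--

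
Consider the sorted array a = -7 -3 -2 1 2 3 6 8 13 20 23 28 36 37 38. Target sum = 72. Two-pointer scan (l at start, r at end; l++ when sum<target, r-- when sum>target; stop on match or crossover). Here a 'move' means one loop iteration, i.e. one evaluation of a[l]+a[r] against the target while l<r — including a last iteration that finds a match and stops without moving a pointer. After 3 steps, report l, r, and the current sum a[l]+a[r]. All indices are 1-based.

l=1 r=15: -7+38=31 <72, l++
l=2 r=15: -3+38=35 <72, l++
l=3 r=15: -2+38=36 <72, l++

l=4, r=15, sum=39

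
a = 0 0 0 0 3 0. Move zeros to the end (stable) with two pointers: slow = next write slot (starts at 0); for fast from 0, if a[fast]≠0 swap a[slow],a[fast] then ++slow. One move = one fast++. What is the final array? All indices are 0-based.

[3, 0, 0, 0, 0, 0]

(s=0,f=0) a[fast]=0 → fast++
(s=0,f=1) a[fast]=0 → fast++
(s=0,f=2) a[fast]=0 → fast++
(s=0,f=3) a[fast]=0 → fast++
(s=0,f=4) a[fast]=3≠0 swap→a[0]=3 → slow++,fast++
(s=1,f=5) a[fast]=0 → fast++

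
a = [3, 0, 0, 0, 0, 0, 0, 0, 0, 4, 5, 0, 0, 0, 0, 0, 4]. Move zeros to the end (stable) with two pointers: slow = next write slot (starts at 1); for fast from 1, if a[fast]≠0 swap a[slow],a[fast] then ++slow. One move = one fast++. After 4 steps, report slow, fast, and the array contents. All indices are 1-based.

(s=1,f=1) a[fast]=3≠0 swap→a[1]=3 → slow++,fast++
(s=2,f=2) a[fast]=0 → fast++
(s=2,f=3) a[fast]=0 → fast++
(s=2,f=4) a[fast]=0 → fast++

slow=2, fast=5, a=[3, 0, 0, 0, 0, 0, 0, 0, 0, 4, 5, 0, 0, 0, 0, 0, 4]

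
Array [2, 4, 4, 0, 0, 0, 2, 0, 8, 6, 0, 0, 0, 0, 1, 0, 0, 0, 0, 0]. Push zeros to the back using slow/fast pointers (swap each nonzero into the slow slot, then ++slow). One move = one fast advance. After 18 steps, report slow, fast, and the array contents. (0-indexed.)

(s=0,f=0) a[fast]=2≠0 swap→a[0]=2 → slow++,fast++
(s=1,f=1) a[fast]=4≠0 swap→a[1]=4 → slow++,fast++
(s=2,f=2) a[fast]=4≠0 swap→a[2]=4 → slow++,fast++
(s=3,f=3) a[fast]=0 → fast++
(s=3,f=4) a[fast]=0 → fast++
(s=3,f=5) a[fast]=0 → fast++
(s=3,f=6) a[fast]=2≠0 swap→a[3]=2 → slow++,fast++
(s=4,f=7) a[fast]=0 → fast++
(s=4,f=8) a[fast]=8≠0 swap→a[4]=8 → slow++,fast++
(s=5,f=9) a[fast]=6≠0 swap→a[5]=6 → slow++,fast++
(s=6,f=10) a[fast]=0 → fast++
(s=6,f=11) a[fast]=0 → fast++
(s=6,f=12) a[fast]=0 → fast++
(s=6,f=13) a[fast]=0 → fast++
(s=6,f=14) a[fast]=1≠0 swap→a[6]=1 → slow++,fast++
(s=7,f=15) a[fast]=0 → fast++
(s=7,f=16) a[fast]=0 → fast++
(s=7,f=17) a[fast]=0 → fast++

slow=7, fast=18, a=[2, 4, 4, 2, 8, 6, 1, 0, 0, 0, 0, 0, 0, 0, 0, 0, 0, 0, 0, 0]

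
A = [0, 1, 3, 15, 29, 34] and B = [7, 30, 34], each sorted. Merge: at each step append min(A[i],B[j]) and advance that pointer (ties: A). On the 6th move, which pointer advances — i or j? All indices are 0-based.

[i=0,j=0] A[i]=0<=B[j]=7 take 0 → i++
[i=1,j=0] A[i]=1<=B[j]=7 take 1 → i++
[i=2,j=0] A[i]=3<=B[j]=7 take 3 → i++
[i=3,j=0] A[i]=15>B[j]=7 take 7 → j++
[i=3,j=1] A[i]=15<=B[j]=30 take 15 → i++
[i=4,j=1] A[i]=29<=B[j]=30 take 29 → i++

i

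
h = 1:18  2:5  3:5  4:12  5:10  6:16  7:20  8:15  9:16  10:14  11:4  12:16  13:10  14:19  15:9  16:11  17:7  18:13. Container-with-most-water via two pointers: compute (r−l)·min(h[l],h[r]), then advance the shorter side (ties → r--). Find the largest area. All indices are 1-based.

max area = 234

[1,18] min(18,13)*17=221 best=221 * → r--
[1,17] min(18,7)*16=112 best=221 → r--
[1,16] min(18,11)*15=165 best=221 → r--
[1,15] min(18,9)*14=126 best=221 → r--
[1,14] min(18,19)*13=234 best=234 * → l++
[2,14] min(5,19)*12=60 best=234 → l++
[3,14] min(5,19)*11=55 best=234 → l++
[4,14] min(12,19)*10=120 best=234 → l++
[5,14] min(10,19)*9=90 best=234 → l++
[6,14] min(16,19)*8=128 best=234 → l++
[7,14] min(20,19)*7=133 best=234 → r--
[7,13] min(20,10)*6=60 best=234 → r--
[7,12] min(20,16)*5=80 best=234 → r--
[7,11] min(20,4)*4=16 best=234 → r--
[7,10] min(20,14)*3=42 best=234 → r--
[7,9] min(20,16)*2=32 best=234 → r--
[7,8] min(20,15)*1=15 best=234 → r--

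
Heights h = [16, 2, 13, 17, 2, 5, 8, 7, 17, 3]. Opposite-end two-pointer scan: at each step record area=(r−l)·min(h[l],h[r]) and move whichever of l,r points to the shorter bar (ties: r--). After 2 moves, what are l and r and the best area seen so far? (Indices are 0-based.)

l=1, r=8, best area=128

l=0 r=9: min(16,3)*9=27 best=27 *, r--
l=0 r=8: min(16,17)*8=128 best=128 *, l++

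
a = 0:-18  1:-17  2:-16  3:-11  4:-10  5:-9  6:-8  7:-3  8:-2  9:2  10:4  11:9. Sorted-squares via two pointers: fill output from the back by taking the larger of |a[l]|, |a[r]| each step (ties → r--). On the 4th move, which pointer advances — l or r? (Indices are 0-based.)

l

l=0 r=11: |-18|>|9| out[11]=324, l++
l=1 r=11: |-17|>|9| out[10]=289, l++
l=2 r=11: |-16|>|9| out[9]=256, l++
l=3 r=11: |-11|>|9| out[8]=121, l++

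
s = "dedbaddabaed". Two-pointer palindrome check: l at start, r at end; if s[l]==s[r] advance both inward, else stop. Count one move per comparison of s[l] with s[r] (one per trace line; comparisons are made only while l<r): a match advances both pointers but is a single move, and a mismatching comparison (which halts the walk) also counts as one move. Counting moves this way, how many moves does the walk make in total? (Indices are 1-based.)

[1,12] 'd'=='d' → l++,r--
[2,11] 'e'=='e' → l++,r--
[3,10] 'd'!='a' → stop

3 moves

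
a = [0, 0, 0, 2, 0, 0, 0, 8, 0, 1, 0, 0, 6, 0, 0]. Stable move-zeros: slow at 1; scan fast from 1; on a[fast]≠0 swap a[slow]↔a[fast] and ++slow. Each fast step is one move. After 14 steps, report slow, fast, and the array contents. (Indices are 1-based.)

slow=1 fast=1: a[fast]=0, fast++
slow=1 fast=2: a[fast]=0, fast++
slow=1 fast=3: a[fast]=0, fast++
slow=1 fast=4: a[fast]=2≠0 swap→a[1]=2, slow++,fast++
slow=2 fast=5: a[fast]=0, fast++
slow=2 fast=6: a[fast]=0, fast++
slow=2 fast=7: a[fast]=0, fast++
slow=2 fast=8: a[fast]=8≠0 swap→a[2]=8, slow++,fast++
slow=3 fast=9: a[fast]=0, fast++
slow=3 fast=10: a[fast]=1≠0 swap→a[3]=1, slow++,fast++
slow=4 fast=11: a[fast]=0, fast++
slow=4 fast=12: a[fast]=0, fast++
slow=4 fast=13: a[fast]=6≠0 swap→a[4]=6, slow++,fast++
slow=5 fast=14: a[fast]=0, fast++

slow=5, fast=15, a=[2, 8, 1, 6, 0, 0, 0, 0, 0, 0, 0, 0, 0, 0, 0]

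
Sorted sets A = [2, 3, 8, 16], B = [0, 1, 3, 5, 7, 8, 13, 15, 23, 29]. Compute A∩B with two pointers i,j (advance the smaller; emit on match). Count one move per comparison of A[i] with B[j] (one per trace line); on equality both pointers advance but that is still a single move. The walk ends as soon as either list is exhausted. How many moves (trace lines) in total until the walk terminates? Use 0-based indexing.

10 moves

i=0 j=0: 2>0, j++
i=0 j=1: 2>1, j++
i=0 j=2: 2<3, i++
i=1 j=2: 3==3 emit, i++,j++
i=2 j=3: 8>5, j++
i=2 j=4: 8>7, j++
i=2 j=5: 8==8 emit, i++,j++
i=3 j=6: 16>13, j++
i=3 j=7: 16>15, j++
i=3 j=8: 16<23, i++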